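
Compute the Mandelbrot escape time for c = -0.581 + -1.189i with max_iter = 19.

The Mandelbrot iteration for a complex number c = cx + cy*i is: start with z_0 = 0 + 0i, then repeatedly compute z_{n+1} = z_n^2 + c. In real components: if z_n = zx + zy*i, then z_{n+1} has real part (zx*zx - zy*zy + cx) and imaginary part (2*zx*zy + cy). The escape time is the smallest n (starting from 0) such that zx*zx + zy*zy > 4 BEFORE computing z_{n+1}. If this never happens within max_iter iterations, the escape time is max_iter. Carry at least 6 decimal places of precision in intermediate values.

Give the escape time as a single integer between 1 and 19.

z_0 = 0 + 0i, c = -0.5810 + -1.1890i
Iter 1: z = -0.5810 + -1.1890i, |z|^2 = 1.7513
Iter 2: z = -1.6572 + 0.1926i, |z|^2 = 2.7833
Iter 3: z = 2.1281 + -1.8274i, |z|^2 = 7.8681
Escaped at iteration 3

Answer: 3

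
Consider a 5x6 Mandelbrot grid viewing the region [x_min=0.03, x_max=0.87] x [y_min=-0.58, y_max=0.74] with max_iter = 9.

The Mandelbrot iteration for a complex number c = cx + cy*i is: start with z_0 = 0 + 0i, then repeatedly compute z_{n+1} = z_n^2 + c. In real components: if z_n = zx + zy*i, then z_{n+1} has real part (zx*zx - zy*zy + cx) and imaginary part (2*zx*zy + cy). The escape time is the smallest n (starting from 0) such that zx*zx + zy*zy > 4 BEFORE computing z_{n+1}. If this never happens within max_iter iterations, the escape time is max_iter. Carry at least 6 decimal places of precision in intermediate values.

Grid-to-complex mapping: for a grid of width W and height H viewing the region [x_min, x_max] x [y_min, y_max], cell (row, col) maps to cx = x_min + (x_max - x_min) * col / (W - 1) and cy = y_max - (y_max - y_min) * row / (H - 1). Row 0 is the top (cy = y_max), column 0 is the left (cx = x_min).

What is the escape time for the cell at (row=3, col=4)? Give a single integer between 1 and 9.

Answer: 3

Derivation:
z_0 = 0 + 0i, c = 0.8700 + -0.0520i
Iter 1: z = 0.8700 + -0.0520i, |z|^2 = 0.7596
Iter 2: z = 1.6242 + -0.1425i, |z|^2 = 2.6583
Iter 3: z = 3.4877 + -0.5148i, |z|^2 = 12.4292
Escaped at iteration 3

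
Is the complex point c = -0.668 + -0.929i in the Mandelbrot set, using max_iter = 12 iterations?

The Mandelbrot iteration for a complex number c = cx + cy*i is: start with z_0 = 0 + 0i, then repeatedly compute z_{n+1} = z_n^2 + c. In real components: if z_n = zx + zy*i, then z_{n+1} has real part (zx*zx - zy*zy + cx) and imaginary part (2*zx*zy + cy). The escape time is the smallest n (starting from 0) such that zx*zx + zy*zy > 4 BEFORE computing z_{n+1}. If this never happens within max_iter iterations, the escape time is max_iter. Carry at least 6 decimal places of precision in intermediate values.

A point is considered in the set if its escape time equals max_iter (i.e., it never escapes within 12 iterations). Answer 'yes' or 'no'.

z_0 = 0 + 0i, c = -0.6680 + -0.9290i
Iter 1: z = -0.6680 + -0.9290i, |z|^2 = 1.3093
Iter 2: z = -1.0848 + 0.3121i, |z|^2 = 1.2743
Iter 3: z = 0.4114 + -1.6062i, |z|^2 = 2.7492
Iter 4: z = -3.0788 + -2.2506i, |z|^2 = 14.5439
Escaped at iteration 4

Answer: no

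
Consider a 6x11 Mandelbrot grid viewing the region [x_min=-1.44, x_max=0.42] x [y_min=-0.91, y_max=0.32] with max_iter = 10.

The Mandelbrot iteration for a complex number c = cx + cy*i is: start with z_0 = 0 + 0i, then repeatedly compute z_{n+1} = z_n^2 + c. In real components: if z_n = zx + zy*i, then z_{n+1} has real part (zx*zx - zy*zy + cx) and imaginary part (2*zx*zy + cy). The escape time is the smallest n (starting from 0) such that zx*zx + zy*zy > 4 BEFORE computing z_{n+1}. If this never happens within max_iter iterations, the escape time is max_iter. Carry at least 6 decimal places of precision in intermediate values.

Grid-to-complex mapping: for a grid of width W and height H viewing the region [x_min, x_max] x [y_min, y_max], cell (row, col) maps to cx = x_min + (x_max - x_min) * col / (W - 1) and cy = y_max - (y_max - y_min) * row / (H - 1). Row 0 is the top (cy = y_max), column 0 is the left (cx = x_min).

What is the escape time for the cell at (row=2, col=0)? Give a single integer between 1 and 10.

z_0 = 0 + 0i, c = -1.4400 + 0.0740i
Iter 1: z = -1.4400 + 0.0740i, |z|^2 = 2.0791
Iter 2: z = 0.6281 + -0.1391i, |z|^2 = 0.4139
Iter 3: z = -1.0648 + -0.1008i, |z|^2 = 1.1440
Iter 4: z = -0.3163 + 0.2886i, |z|^2 = 0.1834
Iter 5: z = -1.4232 + -0.1086i, |z|^2 = 2.0374
Iter 6: z = 0.5738 + 0.3831i, |z|^2 = 0.4760
Iter 7: z = -1.2575 + 0.5136i, |z|^2 = 1.8451
Iter 8: z = -0.1225 + -1.2177i, |z|^2 = 1.4979
Iter 9: z = -2.9079 + 0.3723i, |z|^2 = 8.5945
Escaped at iteration 9

Answer: 9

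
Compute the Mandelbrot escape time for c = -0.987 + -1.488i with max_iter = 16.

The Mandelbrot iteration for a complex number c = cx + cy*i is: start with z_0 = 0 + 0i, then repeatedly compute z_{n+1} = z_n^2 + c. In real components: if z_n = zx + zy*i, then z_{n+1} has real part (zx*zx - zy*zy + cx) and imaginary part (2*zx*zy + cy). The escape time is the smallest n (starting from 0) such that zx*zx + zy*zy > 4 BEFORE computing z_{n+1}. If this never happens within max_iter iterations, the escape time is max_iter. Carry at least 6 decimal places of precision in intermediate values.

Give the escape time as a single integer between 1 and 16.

Answer: 2

Derivation:
z_0 = 0 + 0i, c = -0.9870 + -1.4880i
Iter 1: z = -0.9870 + -1.4880i, |z|^2 = 3.1883
Iter 2: z = -2.2270 + 1.4493i, |z|^2 = 7.0599
Escaped at iteration 2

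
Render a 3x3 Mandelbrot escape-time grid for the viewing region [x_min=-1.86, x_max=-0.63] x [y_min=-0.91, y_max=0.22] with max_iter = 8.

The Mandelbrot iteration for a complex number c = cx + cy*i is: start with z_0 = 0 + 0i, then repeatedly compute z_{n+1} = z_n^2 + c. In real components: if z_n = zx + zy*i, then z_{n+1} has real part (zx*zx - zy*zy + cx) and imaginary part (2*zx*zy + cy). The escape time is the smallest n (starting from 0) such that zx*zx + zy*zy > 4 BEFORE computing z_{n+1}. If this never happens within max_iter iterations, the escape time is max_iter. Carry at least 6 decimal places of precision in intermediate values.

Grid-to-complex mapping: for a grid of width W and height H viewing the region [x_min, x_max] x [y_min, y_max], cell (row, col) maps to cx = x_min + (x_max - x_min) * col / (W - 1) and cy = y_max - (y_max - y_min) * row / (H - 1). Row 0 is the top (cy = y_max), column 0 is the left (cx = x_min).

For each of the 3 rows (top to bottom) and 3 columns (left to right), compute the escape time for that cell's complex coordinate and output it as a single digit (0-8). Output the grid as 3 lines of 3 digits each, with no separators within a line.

Answer: 488
388
134

Derivation:
(row=0, col=0): c = -1.8600 + 0.2200i → escape time 4
(row=0, col=1): c = -1.2450 + 0.2200i → escape time 8
(row=0, col=2): c = -0.6300 + 0.2200i → escape time 8
(row=1, col=0): c = -1.8600 + -0.3450i → escape time 3
(row=1, col=1): c = -1.2450 + -0.3450i → escape time 8
(row=1, col=2): c = -0.6300 + -0.3450i → escape time 8
(row=2, col=0): c = -1.8600 + -0.9100i → escape time 1
(row=2, col=1): c = -1.2450 + -0.9100i → escape time 3
(row=2, col=2): c = -0.6300 + -0.9100i → escape time 4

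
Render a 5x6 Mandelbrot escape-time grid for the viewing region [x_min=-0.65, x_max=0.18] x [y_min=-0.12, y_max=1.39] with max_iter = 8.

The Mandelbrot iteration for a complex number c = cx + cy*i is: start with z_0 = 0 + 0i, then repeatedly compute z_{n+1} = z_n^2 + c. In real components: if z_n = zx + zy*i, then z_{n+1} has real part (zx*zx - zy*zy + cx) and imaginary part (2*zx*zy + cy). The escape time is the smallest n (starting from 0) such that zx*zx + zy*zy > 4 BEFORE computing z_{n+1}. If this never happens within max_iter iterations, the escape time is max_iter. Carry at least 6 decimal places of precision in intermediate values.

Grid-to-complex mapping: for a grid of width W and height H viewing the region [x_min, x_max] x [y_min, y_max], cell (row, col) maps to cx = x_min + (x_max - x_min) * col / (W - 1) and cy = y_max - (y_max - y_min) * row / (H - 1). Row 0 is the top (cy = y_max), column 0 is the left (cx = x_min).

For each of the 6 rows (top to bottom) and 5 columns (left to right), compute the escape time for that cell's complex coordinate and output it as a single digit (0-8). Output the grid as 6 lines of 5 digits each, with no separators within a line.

(row=0, col=0): c = -0.6500 + 1.3900i → escape time 2
(row=0, col=1): c = -0.4425 + 1.3900i → escape time 2
(row=0, col=2): c = -0.2350 + 1.3900i → escape time 2
(row=0, col=3): c = -0.0275 + 1.3900i → escape time 2
(row=0, col=4): c = 0.1800 + 1.3900i → escape time 2
(row=1, col=0): c = -0.6500 + 1.0880i → escape time 3
(row=1, col=1): c = -0.4425 + 1.0880i → escape time 4
(row=1, col=2): c = -0.2350 + 1.0880i → escape time 6
(row=1, col=3): c = -0.0275 + 1.0880i → escape time 5
(row=1, col=4): c = 0.1800 + 1.0880i → escape time 3
(row=2, col=0): c = -0.6500 + 0.7860i → escape time 4
(row=2, col=1): c = -0.4425 + 0.7860i → escape time 6
(row=2, col=2): c = -0.2350 + 0.7860i → escape time 8
(row=2, col=3): c = -0.0275 + 0.7860i → escape time 8
(row=2, col=4): c = 0.1800 + 0.7860i → escape time 5
(row=3, col=0): c = -0.6500 + 0.4840i → escape time 8
(row=3, col=1): c = -0.4425 + 0.4840i → escape time 8
(row=3, col=2): c = -0.2350 + 0.4840i → escape time 8
(row=3, col=3): c = -0.0275 + 0.4840i → escape time 8
(row=3, col=4): c = 0.1800 + 0.4840i → escape time 8
(row=4, col=0): c = -0.6500 + 0.1820i → escape time 8
(row=4, col=1): c = -0.4425 + 0.1820i → escape time 8
(row=4, col=2): c = -0.2350 + 0.1820i → escape time 8
(row=4, col=3): c = -0.0275 + 0.1820i → escape time 8
(row=4, col=4): c = 0.1800 + 0.1820i → escape time 8
(row=5, col=0): c = -0.6500 + -0.1200i → escape time 8
(row=5, col=1): c = -0.4425 + -0.1200i → escape time 8
(row=5, col=2): c = -0.2350 + -0.1200i → escape time 8
(row=5, col=3): c = -0.0275 + -0.1200i → escape time 8
(row=5, col=4): c = 0.1800 + -0.1200i → escape time 8

Answer: 22222
34653
46885
88888
88888
88888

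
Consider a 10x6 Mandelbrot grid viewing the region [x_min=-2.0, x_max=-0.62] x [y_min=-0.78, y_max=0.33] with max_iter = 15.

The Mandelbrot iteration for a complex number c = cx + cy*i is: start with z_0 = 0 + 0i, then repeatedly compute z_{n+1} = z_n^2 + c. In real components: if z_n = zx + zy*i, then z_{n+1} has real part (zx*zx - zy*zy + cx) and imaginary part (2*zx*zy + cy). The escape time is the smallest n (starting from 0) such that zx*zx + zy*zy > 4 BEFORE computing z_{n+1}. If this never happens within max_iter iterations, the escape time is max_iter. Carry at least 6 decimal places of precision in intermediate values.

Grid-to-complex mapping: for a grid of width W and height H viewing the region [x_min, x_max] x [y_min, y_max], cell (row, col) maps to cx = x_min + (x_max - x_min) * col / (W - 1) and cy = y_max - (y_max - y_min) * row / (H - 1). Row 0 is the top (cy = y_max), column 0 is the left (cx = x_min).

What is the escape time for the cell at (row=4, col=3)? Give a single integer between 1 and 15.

z_0 = 0 + 0i, c = -1.5400 + -0.5580i
Iter 1: z = -1.5400 + -0.5580i, |z|^2 = 2.6830
Iter 2: z = 0.5202 + 1.1606i, |z|^2 = 1.6177
Iter 3: z = -2.6164 + 0.6496i, |z|^2 = 7.2678
Escaped at iteration 3

Answer: 3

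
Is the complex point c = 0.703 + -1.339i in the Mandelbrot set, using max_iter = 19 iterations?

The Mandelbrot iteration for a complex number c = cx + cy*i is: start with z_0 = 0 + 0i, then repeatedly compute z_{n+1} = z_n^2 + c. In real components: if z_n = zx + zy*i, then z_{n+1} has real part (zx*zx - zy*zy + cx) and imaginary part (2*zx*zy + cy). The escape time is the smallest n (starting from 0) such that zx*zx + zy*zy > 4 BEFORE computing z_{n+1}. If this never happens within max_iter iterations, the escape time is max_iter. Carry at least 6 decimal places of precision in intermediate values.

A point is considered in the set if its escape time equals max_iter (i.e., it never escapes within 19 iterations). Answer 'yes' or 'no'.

Answer: no

Derivation:
z_0 = 0 + 0i, c = 0.7030 + -1.3390i
Iter 1: z = 0.7030 + -1.3390i, |z|^2 = 2.2871
Iter 2: z = -0.5957 + -3.2216i, |z|^2 = 10.7338
Escaped at iteration 2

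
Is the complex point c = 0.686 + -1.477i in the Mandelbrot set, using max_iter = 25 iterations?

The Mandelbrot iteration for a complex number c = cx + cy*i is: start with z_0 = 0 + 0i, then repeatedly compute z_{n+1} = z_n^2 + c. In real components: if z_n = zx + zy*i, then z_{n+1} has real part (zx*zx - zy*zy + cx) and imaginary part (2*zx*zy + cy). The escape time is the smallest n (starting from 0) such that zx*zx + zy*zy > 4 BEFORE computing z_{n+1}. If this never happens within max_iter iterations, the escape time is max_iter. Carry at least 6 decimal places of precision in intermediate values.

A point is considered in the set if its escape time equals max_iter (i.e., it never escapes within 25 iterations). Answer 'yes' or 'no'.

z_0 = 0 + 0i, c = 0.6860 + -1.4770i
Iter 1: z = 0.6860 + -1.4770i, |z|^2 = 2.6521
Iter 2: z = -1.0249 + -3.5034i, |z|^2 = 13.3246
Escaped at iteration 2

Answer: no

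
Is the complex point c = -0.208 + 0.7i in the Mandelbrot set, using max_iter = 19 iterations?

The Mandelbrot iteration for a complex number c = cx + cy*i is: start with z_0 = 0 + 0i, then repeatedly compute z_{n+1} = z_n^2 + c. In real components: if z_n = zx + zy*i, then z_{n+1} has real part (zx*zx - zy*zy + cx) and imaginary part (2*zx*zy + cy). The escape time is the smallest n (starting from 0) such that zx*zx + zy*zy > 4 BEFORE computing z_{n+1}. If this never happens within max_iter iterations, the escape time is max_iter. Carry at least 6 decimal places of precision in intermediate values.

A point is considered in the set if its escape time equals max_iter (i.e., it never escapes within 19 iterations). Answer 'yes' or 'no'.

Answer: yes

Derivation:
z_0 = 0 + 0i, c = -0.2080 + 0.7000i
Iter 1: z = -0.2080 + 0.7000i, |z|^2 = 0.5333
Iter 2: z = -0.6547 + 0.4088i, |z|^2 = 0.5958
Iter 3: z = 0.0536 + 0.1647i, |z|^2 = 0.0300
Iter 4: z = -0.2323 + 0.7176i, |z|^2 = 0.5690
Iter 5: z = -0.6691 + 0.3667i, |z|^2 = 0.5821
Iter 6: z = 0.1052 + 0.2094i, |z|^2 = 0.0549
Iter 7: z = -0.2408 + 0.7441i, |z|^2 = 0.6116
Iter 8: z = -0.7037 + 0.3417i, |z|^2 = 0.6119
Iter 9: z = 0.1704 + 0.2191i, |z|^2 = 0.0770
Iter 10: z = -0.2270 + 0.7747i, |z|^2 = 0.6516
Iter 11: z = -0.7566 + 0.3483i, |z|^2 = 0.6937
Iter 12: z = 0.2431 + 0.1729i, |z|^2 = 0.0890
Iter 13: z = -0.1788 + 0.7841i, |z|^2 = 0.6467
Iter 14: z = -0.7908 + 0.4196i, |z|^2 = 0.8014
Iter 15: z = 0.2413 + 0.0364i, |z|^2 = 0.0595
Iter 16: z = -0.1511 + 0.7176i, |z|^2 = 0.5377
Iter 17: z = -0.7001 + 0.4831i, |z|^2 = 0.7235
Iter 18: z = 0.0487 + 0.0236i, |z|^2 = 0.0029
Did not escape in 19 iterations → in set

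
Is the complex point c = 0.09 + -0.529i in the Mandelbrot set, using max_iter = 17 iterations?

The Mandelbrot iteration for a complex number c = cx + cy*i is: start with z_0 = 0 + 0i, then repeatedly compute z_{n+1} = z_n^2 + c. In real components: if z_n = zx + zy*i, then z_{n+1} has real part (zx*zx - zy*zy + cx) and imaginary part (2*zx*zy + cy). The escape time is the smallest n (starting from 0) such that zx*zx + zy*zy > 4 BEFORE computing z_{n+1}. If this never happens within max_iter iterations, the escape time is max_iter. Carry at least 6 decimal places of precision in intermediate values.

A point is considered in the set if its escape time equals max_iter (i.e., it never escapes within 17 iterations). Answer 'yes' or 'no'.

z_0 = 0 + 0i, c = 0.0900 + -0.5290i
Iter 1: z = 0.0900 + -0.5290i, |z|^2 = 0.2879
Iter 2: z = -0.1817 + -0.6242i, |z|^2 = 0.4227
Iter 3: z = -0.2666 + -0.3021i, |z|^2 = 0.1624
Iter 4: z = 0.0698 + -0.3679i, |z|^2 = 0.1402
Iter 5: z = -0.0405 + -0.5804i, |z|^2 = 0.3385
Iter 6: z = -0.2452 + -0.4820i, |z|^2 = 0.2925
Iter 7: z = -0.0822 + -0.2926i, |z|^2 = 0.0924
Iter 8: z = 0.0111 + -0.4809i, |z|^2 = 0.2314
Iter 9: z = -0.1411 + -0.5397i, |z|^2 = 0.3112
Iter 10: z = -0.1814 + -0.3767i, |z|^2 = 0.1748
Iter 11: z = -0.0190 + -0.3924i, |z|^2 = 0.1543
Iter 12: z = -0.0636 + -0.5141i, |z|^2 = 0.2683
Iter 13: z = -0.1703 + -0.4636i, |z|^2 = 0.2439
Iter 14: z = -0.0960 + -0.3711i, |z|^2 = 0.1469
Iter 15: z = -0.0385 + -0.4578i, |z|^2 = 0.2110
Iter 16: z = -0.1181 + -0.4937i, |z|^2 = 0.2577
Did not escape in 17 iterations → in set

Answer: yes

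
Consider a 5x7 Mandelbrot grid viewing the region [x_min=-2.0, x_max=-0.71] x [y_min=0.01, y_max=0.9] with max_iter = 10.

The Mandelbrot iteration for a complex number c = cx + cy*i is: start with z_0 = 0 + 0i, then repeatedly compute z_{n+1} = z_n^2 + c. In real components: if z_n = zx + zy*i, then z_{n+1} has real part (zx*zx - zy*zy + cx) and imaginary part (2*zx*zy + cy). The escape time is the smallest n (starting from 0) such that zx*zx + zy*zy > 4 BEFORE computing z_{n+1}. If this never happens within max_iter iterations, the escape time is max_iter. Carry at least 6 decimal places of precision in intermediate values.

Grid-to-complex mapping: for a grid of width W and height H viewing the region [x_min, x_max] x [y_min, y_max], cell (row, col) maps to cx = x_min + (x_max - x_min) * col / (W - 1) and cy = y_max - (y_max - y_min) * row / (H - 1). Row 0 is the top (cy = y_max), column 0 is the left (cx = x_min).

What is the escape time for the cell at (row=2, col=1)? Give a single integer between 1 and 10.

z_0 = 0 + 0i, c = -1.6775 + 0.6033i
Iter 1: z = -1.6775 + 0.6033i, |z|^2 = 3.1780
Iter 2: z = 0.7725 + -1.4208i, |z|^2 = 2.6156
Iter 3: z = -3.0996 + -1.5919i, |z|^2 = 12.1413
Escaped at iteration 3

Answer: 3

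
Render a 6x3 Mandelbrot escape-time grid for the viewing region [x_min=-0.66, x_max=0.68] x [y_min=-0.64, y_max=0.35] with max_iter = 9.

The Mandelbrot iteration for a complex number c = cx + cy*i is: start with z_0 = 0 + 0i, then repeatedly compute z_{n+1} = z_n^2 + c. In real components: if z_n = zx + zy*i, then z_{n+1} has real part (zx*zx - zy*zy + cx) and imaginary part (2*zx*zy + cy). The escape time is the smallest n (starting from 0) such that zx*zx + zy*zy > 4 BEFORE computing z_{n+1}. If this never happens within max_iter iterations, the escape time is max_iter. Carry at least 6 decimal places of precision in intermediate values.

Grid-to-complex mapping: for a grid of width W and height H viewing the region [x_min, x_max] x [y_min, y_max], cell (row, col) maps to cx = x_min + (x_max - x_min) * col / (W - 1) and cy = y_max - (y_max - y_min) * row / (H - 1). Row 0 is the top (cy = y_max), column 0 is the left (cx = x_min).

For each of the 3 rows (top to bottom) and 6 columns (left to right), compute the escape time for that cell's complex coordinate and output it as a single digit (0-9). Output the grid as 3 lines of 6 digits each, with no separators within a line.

Answer: 999993
999993
799973

Derivation:
(row=0, col=0): c = -0.6600 + 0.3500i → escape time 9
(row=0, col=1): c = -0.3920 + 0.3500i → escape time 9
(row=0, col=2): c = -0.1240 + 0.3500i → escape time 9
(row=0, col=3): c = 0.1440 + 0.3500i → escape time 9
(row=0, col=4): c = 0.4120 + 0.3500i → escape time 9
(row=0, col=5): c = 0.6800 + 0.3500i → escape time 3
(row=1, col=0): c = -0.6600 + -0.1450i → escape time 9
(row=1, col=1): c = -0.3920 + -0.1450i → escape time 9
(row=1, col=2): c = -0.1240 + -0.1450i → escape time 9
(row=1, col=3): c = 0.1440 + -0.1450i → escape time 9
(row=1, col=4): c = 0.4120 + -0.1450i → escape time 9
(row=1, col=5): c = 0.6800 + -0.1450i → escape time 3
(row=2, col=0): c = -0.6600 + -0.6400i → escape time 7
(row=2, col=1): c = -0.3920 + -0.6400i → escape time 9
(row=2, col=2): c = -0.1240 + -0.6400i → escape time 9
(row=2, col=3): c = 0.1440 + -0.6400i → escape time 9
(row=2, col=4): c = 0.4120 + -0.6400i → escape time 7
(row=2, col=5): c = 0.6800 + -0.6400i → escape time 3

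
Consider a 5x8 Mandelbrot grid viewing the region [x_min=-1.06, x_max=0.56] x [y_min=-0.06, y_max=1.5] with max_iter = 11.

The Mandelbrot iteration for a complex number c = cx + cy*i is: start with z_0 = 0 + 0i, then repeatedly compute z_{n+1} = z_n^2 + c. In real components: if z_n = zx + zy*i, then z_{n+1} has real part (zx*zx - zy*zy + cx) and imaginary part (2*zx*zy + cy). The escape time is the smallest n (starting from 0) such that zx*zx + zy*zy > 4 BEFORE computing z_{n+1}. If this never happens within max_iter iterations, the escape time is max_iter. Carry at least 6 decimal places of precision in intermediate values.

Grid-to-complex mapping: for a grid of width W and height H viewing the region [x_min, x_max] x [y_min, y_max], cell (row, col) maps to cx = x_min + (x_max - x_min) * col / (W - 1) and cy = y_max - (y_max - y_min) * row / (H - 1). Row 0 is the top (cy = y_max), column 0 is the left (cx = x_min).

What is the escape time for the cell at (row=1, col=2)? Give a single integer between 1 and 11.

z_0 = 0 + 0i, c = -0.2500 + 1.2771i
Iter 1: z = -0.2500 + 1.2771i, |z|^2 = 1.6936
Iter 2: z = -1.8186 + 0.6386i, |z|^2 = 3.7151
Iter 3: z = 2.6495 + -1.0455i, |z|^2 = 8.1129
Escaped at iteration 3

Answer: 3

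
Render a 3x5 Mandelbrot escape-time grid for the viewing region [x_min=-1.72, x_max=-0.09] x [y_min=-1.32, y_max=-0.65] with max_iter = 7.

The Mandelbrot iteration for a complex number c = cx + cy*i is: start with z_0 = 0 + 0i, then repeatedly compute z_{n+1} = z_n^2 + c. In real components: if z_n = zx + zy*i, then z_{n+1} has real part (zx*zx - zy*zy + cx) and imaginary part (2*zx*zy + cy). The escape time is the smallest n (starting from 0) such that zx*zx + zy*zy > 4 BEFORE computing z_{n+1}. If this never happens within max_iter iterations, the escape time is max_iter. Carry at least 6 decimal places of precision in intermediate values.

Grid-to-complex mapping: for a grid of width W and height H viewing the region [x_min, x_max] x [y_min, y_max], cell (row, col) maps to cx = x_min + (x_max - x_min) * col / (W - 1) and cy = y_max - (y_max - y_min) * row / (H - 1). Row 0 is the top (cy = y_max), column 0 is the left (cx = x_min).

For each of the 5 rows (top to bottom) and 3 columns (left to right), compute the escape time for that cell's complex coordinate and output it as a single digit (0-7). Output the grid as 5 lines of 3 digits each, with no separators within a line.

Answer: 347
247
237
134
122

Derivation:
(row=0, col=0): c = -1.7200 + -0.6500i → escape time 3
(row=0, col=1): c = -0.9050 + -0.6500i → escape time 4
(row=0, col=2): c = -0.0900 + -0.6500i → escape time 7
(row=1, col=0): c = -1.7200 + -0.8175i → escape time 2
(row=1, col=1): c = -0.9050 + -0.8175i → escape time 4
(row=1, col=2): c = -0.0900 + -0.8175i → escape time 7
(row=2, col=0): c = -1.7200 + -0.9850i → escape time 2
(row=2, col=1): c = -0.9050 + -0.9850i → escape time 3
(row=2, col=2): c = -0.0900 + -0.9850i → escape time 7
(row=3, col=0): c = -1.7200 + -1.1525i → escape time 1
(row=3, col=1): c = -0.9050 + -1.1525i → escape time 3
(row=3, col=2): c = -0.0900 + -1.1525i → escape time 4
(row=4, col=0): c = -1.7200 + -1.3200i → escape time 1
(row=4, col=1): c = -0.9050 + -1.3200i → escape time 2
(row=4, col=2): c = -0.0900 + -1.3200i → escape time 2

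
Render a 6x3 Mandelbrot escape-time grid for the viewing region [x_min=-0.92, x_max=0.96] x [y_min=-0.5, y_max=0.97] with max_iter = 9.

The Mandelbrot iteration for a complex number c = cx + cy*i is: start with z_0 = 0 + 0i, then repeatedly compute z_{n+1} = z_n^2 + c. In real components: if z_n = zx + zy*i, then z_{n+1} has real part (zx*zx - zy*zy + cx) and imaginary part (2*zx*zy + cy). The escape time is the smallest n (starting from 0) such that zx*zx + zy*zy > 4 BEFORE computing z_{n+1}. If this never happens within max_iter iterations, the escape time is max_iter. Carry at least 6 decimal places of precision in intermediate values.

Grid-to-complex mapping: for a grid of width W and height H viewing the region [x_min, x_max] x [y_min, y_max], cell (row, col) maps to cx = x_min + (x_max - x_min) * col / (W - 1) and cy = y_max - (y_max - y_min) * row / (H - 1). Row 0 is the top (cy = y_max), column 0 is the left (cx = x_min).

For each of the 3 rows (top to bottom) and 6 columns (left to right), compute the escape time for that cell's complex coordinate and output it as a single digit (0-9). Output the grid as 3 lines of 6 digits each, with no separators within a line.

Answer: 349422
999943
599942

Derivation:
(row=0, col=0): c = -0.9200 + 0.9700i → escape time 3
(row=0, col=1): c = -0.5440 + 0.9700i → escape time 4
(row=0, col=2): c = -0.1680 + 0.9700i → escape time 9
(row=0, col=3): c = 0.2080 + 0.9700i → escape time 4
(row=0, col=4): c = 0.5840 + 0.9700i → escape time 2
(row=0, col=5): c = 0.9600 + 0.9700i → escape time 2
(row=1, col=0): c = -0.9200 + 0.2350i → escape time 9
(row=1, col=1): c = -0.5440 + 0.2350i → escape time 9
(row=1, col=2): c = -0.1680 + 0.2350i → escape time 9
(row=1, col=3): c = 0.2080 + 0.2350i → escape time 9
(row=1, col=4): c = 0.5840 + 0.2350i → escape time 4
(row=1, col=5): c = 0.9600 + 0.2350i → escape time 3
(row=2, col=0): c = -0.9200 + -0.5000i → escape time 5
(row=2, col=1): c = -0.5440 + -0.5000i → escape time 9
(row=2, col=2): c = -0.1680 + -0.5000i → escape time 9
(row=2, col=3): c = 0.2080 + -0.5000i → escape time 9
(row=2, col=4): c = 0.5840 + -0.5000i → escape time 4
(row=2, col=5): c = 0.9600 + -0.5000i → escape time 2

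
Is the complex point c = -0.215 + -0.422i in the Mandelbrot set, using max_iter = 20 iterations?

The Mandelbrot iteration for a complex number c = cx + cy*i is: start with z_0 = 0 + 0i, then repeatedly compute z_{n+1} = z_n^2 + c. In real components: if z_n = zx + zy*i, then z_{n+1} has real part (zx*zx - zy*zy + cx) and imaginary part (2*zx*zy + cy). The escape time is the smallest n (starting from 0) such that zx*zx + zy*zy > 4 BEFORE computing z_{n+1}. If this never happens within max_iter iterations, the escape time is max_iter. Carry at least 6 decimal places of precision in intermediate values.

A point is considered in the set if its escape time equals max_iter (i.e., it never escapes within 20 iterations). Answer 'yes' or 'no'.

z_0 = 0 + 0i, c = -0.2150 + -0.4220i
Iter 1: z = -0.2150 + -0.4220i, |z|^2 = 0.2243
Iter 2: z = -0.3469 + -0.2405i, |z|^2 = 0.1782
Iter 3: z = -0.1525 + -0.2551i, |z|^2 = 0.0884
Iter 4: z = -0.2568 + -0.3442i, |z|^2 = 0.1844
Iter 5: z = -0.2675 + -0.2452i, |z|^2 = 0.1317
Iter 6: z = -0.2036 + -0.2908i, |z|^2 = 0.1260
Iter 7: z = -0.2581 + -0.3036i, |z|^2 = 0.1588
Iter 8: z = -0.2405 + -0.2653i, |z|^2 = 0.1282
Iter 9: z = -0.2275 + -0.2944i, |z|^2 = 0.1384
Iter 10: z = -0.2499 + -0.2880i, |z|^2 = 0.1454
Iter 11: z = -0.2355 + -0.2780i, |z|^2 = 0.1328
Iter 12: z = -0.2368 + -0.2910i, |z|^2 = 0.1408
Iter 13: z = -0.2436 + -0.2841i, |z|^2 = 0.1401
Iter 14: z = -0.2364 + -0.2836i, |z|^2 = 0.1363
Iter 15: z = -0.2395 + -0.2879i, |z|^2 = 0.1403
Iter 16: z = -0.2405 + -0.2841i, |z|^2 = 0.1386
Iter 17: z = -0.2378 + -0.2853i, |z|^2 = 0.1380
Iter 18: z = -0.2399 + -0.2863i, |z|^2 = 0.1395
Iter 19: z = -0.2394 + -0.2847i, |z|^2 = 0.1384
Did not escape in 20 iterations → in set

Answer: yes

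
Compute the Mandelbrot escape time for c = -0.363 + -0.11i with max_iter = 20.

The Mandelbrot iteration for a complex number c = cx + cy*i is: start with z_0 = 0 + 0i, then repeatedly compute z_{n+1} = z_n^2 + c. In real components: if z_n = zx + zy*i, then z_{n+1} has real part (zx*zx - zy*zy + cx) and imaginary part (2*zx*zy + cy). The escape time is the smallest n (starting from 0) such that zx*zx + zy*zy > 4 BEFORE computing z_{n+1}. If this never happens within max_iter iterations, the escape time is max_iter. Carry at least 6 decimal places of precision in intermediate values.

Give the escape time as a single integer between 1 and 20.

z_0 = 0 + 0i, c = -0.3630 + -0.1100i
Iter 1: z = -0.3630 + -0.1100i, |z|^2 = 0.1439
Iter 2: z = -0.2433 + -0.0301i, |z|^2 = 0.0601
Iter 3: z = -0.3047 + -0.0953i, |z|^2 = 0.1019
Iter 4: z = -0.2792 + -0.0519i, |z|^2 = 0.0807
Iter 5: z = -0.2877 + -0.0810i, |z|^2 = 0.0893
Iter 6: z = -0.2868 + -0.0634i, |z|^2 = 0.0863
Iter 7: z = -0.2848 + -0.0736i, |z|^2 = 0.0865
Iter 8: z = -0.2873 + -0.0681i, |z|^2 = 0.0872
Iter 9: z = -0.2851 + -0.0709i, |z|^2 = 0.0863
Iter 10: z = -0.2868 + -0.0696i, |z|^2 = 0.0871
Iter 11: z = -0.2856 + -0.0701i, |z|^2 = 0.0865
Iter 12: z = -0.2863 + -0.0700i, |z|^2 = 0.0869
Iter 13: z = -0.2859 + -0.0699i, |z|^2 = 0.0866
Iter 14: z = -0.2861 + -0.0700i, |z|^2 = 0.0868
Iter 15: z = -0.2860 + -0.0699i, |z|^2 = 0.0867
Iter 16: z = -0.2861 + -0.0700i, |z|^2 = 0.0867
Iter 17: z = -0.2861 + -0.0700i, |z|^2 = 0.0867
Iter 18: z = -0.2861 + -0.0700i, |z|^2 = 0.0867
Iter 19: z = -0.2861 + -0.0700i, |z|^2 = 0.0867

Answer: 20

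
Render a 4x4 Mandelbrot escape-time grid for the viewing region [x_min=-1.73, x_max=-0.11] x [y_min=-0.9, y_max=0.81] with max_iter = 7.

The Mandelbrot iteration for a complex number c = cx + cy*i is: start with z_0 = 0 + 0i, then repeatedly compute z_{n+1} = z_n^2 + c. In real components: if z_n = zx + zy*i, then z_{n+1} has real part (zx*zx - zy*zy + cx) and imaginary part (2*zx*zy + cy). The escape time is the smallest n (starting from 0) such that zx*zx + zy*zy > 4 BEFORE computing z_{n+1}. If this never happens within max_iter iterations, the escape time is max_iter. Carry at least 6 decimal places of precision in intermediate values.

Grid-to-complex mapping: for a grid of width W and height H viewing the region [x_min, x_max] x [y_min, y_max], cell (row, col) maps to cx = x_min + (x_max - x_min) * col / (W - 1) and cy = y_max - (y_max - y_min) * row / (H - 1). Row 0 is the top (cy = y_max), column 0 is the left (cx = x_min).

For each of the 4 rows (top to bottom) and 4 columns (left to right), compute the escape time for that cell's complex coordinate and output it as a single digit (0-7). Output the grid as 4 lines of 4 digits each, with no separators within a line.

(row=0, col=0): c = -1.7300 + 0.8100i → escape time 2
(row=0, col=1): c = -1.1900 + 0.8100i → escape time 3
(row=0, col=2): c = -0.6500 + 0.8100i → escape time 4
(row=0, col=3): c = -0.1100 + 0.8100i → escape time 7
(row=1, col=0): c = -1.7300 + 0.2400i → escape time 4
(row=1, col=1): c = -1.1900 + 0.2400i → escape time 7
(row=1, col=2): c = -0.6500 + 0.2400i → escape time 7
(row=1, col=3): c = -0.1100 + 0.2400i → escape time 7
(row=2, col=0): c = -1.7300 + -0.3300i → escape time 4
(row=2, col=1): c = -1.1900 + -0.3300i → escape time 7
(row=2, col=2): c = -0.6500 + -0.3300i → escape time 7
(row=2, col=3): c = -0.1100 + -0.3300i → escape time 7
(row=3, col=0): c = -1.7300 + -0.9000i → escape time 2
(row=3, col=1): c = -1.1900 + -0.9000i → escape time 3
(row=3, col=2): c = -0.6500 + -0.9000i → escape time 4
(row=3, col=3): c = -0.1100 + -0.9000i → escape time 7

Answer: 2347
4777
4777
2347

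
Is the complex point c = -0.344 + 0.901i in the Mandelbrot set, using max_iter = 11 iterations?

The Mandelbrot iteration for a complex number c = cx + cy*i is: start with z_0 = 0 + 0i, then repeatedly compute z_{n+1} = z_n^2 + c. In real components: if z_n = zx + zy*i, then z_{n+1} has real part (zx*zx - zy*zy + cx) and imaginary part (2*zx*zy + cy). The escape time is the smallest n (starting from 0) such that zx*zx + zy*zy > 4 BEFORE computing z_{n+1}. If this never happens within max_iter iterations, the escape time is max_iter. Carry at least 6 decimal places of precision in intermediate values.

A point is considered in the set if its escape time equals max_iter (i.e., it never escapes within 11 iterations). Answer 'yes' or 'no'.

Answer: no

Derivation:
z_0 = 0 + 0i, c = -0.3440 + 0.9010i
Iter 1: z = -0.3440 + 0.9010i, |z|^2 = 0.9301
Iter 2: z = -1.0375 + 0.2811i, |z|^2 = 1.1554
Iter 3: z = 0.6533 + 0.3177i, |z|^2 = 0.5278
Iter 4: z = -0.0181 + 1.3161i, |z|^2 = 1.7325
Iter 5: z = -2.0759 + 0.8533i, |z|^2 = 5.0373
Escaped at iteration 5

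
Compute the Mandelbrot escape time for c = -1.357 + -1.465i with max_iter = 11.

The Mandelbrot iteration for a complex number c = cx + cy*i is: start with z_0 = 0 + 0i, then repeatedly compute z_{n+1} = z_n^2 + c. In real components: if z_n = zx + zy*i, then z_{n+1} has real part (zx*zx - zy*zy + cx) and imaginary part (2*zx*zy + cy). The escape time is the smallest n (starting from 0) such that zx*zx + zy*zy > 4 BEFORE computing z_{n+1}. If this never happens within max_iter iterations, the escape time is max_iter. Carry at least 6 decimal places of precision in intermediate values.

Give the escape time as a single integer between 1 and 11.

z_0 = 0 + 0i, c = -1.3570 + -1.4650i
Iter 1: z = -1.3570 + -1.4650i, |z|^2 = 3.9877
Iter 2: z = -1.6618 + 2.5110i, |z|^2 = 9.0667
Escaped at iteration 2

Answer: 2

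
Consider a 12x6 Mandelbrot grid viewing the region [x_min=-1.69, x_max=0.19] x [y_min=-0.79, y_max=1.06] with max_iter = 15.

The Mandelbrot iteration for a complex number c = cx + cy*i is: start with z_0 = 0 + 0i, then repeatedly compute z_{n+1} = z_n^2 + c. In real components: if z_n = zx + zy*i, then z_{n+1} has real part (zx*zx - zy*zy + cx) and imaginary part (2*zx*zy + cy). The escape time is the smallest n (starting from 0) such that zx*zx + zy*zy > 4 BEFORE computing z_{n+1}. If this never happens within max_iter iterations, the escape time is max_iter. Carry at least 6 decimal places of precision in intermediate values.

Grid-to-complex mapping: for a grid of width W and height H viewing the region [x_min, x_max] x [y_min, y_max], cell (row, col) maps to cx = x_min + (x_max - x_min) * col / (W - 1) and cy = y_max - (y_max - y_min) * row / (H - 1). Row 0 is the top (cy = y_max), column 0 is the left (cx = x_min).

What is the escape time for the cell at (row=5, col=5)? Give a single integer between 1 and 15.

Answer: 4

Derivation:
z_0 = 0 + 0i, c = -0.8355 + -0.7900i
Iter 1: z = -0.8355 + -0.7900i, |z|^2 = 1.3221
Iter 2: z = -0.7616 + 0.5300i, |z|^2 = 0.8609
Iter 3: z = -0.5364 + -1.5973i, |z|^2 = 2.8391
Iter 4: z = -3.0991 + 0.9235i, |z|^2 = 10.4572
Escaped at iteration 4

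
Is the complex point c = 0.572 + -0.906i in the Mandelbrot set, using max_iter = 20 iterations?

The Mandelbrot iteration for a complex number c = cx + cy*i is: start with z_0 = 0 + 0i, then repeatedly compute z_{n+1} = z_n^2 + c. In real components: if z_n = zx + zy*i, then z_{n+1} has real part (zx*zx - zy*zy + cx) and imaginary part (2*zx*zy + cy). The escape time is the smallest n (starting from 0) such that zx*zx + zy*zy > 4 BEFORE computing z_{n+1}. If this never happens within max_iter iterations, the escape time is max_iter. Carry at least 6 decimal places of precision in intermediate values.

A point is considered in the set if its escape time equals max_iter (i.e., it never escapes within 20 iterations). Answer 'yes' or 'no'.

Answer: no

Derivation:
z_0 = 0 + 0i, c = 0.5720 + -0.9060i
Iter 1: z = 0.5720 + -0.9060i, |z|^2 = 1.1480
Iter 2: z = 0.0783 + -1.9425i, |z|^2 = 3.7793
Iter 3: z = -3.1950 + -1.2104i, |z|^2 = 11.6732
Escaped at iteration 3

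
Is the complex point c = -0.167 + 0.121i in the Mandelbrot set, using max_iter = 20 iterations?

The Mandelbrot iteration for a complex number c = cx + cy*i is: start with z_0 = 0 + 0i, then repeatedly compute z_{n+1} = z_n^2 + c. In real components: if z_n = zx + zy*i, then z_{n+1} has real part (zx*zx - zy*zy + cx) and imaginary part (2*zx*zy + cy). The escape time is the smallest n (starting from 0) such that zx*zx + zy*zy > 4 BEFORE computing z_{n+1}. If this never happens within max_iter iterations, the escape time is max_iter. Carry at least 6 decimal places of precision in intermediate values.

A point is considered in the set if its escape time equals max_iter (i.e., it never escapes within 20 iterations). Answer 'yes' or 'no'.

Answer: yes

Derivation:
z_0 = 0 + 0i, c = -0.1670 + 0.1210i
Iter 1: z = -0.1670 + 0.1210i, |z|^2 = 0.0425
Iter 2: z = -0.1538 + 0.0806i, |z|^2 = 0.0301
Iter 3: z = -0.1499 + 0.0962i, |z|^2 = 0.0317
Iter 4: z = -0.1538 + 0.0922i, |z|^2 = 0.0321
Iter 5: z = -0.1518 + 0.0927i, |z|^2 = 0.0316
Iter 6: z = -0.1525 + 0.0929i, |z|^2 = 0.0319
Iter 7: z = -0.1524 + 0.0927i, |z|^2 = 0.0318
Iter 8: z = -0.1524 + 0.0928i, |z|^2 = 0.0318
Iter 9: z = -0.1524 + 0.0927i, |z|^2 = 0.0318
Iter 10: z = -0.1524 + 0.0927i, |z|^2 = 0.0318
Iter 11: z = -0.1524 + 0.0927i, |z|^2 = 0.0318
Iter 12: z = -0.1524 + 0.0927i, |z|^2 = 0.0318
Iter 13: z = -0.1524 + 0.0927i, |z|^2 = 0.0318
Iter 14: z = -0.1524 + 0.0927i, |z|^2 = 0.0318
Iter 15: z = -0.1524 + 0.0927i, |z|^2 = 0.0318
Iter 16: z = -0.1524 + 0.0927i, |z|^2 = 0.0318
Iter 17: z = -0.1524 + 0.0927i, |z|^2 = 0.0318
Iter 18: z = -0.1524 + 0.0927i, |z|^2 = 0.0318
Iter 19: z = -0.1524 + 0.0927i, |z|^2 = 0.0318
Did not escape in 20 iterations → in set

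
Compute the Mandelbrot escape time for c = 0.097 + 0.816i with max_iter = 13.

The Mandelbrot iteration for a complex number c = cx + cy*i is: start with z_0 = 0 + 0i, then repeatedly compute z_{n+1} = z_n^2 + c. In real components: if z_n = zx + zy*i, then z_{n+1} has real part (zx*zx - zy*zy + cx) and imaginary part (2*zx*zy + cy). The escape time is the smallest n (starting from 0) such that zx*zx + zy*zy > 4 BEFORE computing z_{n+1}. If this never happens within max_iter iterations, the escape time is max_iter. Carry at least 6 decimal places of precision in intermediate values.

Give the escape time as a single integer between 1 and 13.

Answer: 6

Derivation:
z_0 = 0 + 0i, c = 0.0970 + 0.8160i
Iter 1: z = 0.0970 + 0.8160i, |z|^2 = 0.6753
Iter 2: z = -0.5594 + 0.9743i, |z|^2 = 1.2622
Iter 3: z = -0.5393 + -0.2741i, |z|^2 = 0.3660
Iter 4: z = 0.3127 + 1.1117i, |z|^2 = 1.3336
Iter 5: z = -1.0411 + 1.5112i, |z|^2 = 3.3675
Iter 6: z = -1.1029 + -2.3305i, |z|^2 = 6.6477
Escaped at iteration 6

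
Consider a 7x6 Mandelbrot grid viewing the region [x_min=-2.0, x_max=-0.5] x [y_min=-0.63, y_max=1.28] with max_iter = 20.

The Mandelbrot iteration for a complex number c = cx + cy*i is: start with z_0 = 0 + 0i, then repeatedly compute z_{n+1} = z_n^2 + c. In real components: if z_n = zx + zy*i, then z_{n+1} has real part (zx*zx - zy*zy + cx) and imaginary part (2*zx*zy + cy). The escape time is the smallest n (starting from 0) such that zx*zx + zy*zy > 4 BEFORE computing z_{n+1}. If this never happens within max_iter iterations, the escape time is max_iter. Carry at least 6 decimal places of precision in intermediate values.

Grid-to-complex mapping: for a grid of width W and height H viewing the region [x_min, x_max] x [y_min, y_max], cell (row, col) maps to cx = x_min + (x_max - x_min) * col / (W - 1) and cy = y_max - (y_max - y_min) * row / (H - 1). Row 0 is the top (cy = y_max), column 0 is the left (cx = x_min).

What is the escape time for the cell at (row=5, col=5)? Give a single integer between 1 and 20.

Answer: 5

Derivation:
z_0 = 0 + 0i, c = -0.7500 + -0.6300i
Iter 1: z = -0.7500 + -0.6300i, |z|^2 = 0.9594
Iter 2: z = -0.5844 + 0.3150i, |z|^2 = 0.4407
Iter 3: z = -0.5077 + -0.9982i, |z|^2 = 1.2541
Iter 4: z = -1.4886 + 0.3835i, |z|^2 = 2.3630
Iter 5: z = 1.3188 + -1.7719i, |z|^2 = 4.8788
Escaped at iteration 5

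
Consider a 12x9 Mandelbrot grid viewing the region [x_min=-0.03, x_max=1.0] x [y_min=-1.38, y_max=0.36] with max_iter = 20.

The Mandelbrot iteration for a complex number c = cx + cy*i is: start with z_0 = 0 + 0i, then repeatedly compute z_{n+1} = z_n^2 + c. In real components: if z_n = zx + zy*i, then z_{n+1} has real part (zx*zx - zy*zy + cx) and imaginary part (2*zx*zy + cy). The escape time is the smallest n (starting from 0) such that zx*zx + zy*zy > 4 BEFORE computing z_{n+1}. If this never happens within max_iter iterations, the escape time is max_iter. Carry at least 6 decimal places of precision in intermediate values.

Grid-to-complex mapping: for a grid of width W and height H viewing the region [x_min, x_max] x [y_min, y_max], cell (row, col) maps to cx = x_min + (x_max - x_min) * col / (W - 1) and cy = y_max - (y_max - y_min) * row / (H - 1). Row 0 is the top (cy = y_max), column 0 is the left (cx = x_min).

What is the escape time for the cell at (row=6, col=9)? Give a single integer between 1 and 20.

Answer: 2

Derivation:
z_0 = 0 + 0i, c = 0.8127 + -0.9450i
Iter 1: z = 0.8127 + -0.9450i, |z|^2 = 1.5536
Iter 2: z = 0.5802 + -2.4811i, |z|^2 = 6.4923
Escaped at iteration 2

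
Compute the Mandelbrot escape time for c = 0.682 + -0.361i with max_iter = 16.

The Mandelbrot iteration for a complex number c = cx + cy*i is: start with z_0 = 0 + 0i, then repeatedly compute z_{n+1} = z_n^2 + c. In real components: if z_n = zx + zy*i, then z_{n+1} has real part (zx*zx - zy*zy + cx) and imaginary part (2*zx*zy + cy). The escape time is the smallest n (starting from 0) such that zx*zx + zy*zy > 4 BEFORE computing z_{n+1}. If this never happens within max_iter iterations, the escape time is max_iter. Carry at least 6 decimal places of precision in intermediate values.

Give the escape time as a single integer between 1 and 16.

z_0 = 0 + 0i, c = 0.6820 + -0.3610i
Iter 1: z = 0.6820 + -0.3610i, |z|^2 = 0.5954
Iter 2: z = 1.0168 + -0.8534i, |z|^2 = 1.7622
Iter 3: z = 0.9876 + -2.0965i, |z|^2 = 5.3706
Escaped at iteration 3

Answer: 3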